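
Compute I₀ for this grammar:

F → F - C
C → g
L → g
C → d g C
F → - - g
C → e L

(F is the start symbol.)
{ [F → . - - g], [F → . F - C], [F' → . F] }

First, augment the grammar with F' → F
I₀ = CLOSURE({ [F' → . F] }):
  [F' → . F] has the dot before F: add [F → . F - C], [F → . - - g]
No further items can be added.

I₀ = { [F → . - - g], [F → . F - C], [F' → . F] }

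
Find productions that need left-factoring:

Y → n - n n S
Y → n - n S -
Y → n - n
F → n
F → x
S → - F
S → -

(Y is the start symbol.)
Left-factoring is needed when two productions for the same non-terminal
share a common prefix on the right-hand side.

Productions for Y:
  Y → n - n n S
  Y → n - n S -
  Y → n - n
Productions for F:
  F → n
  F → x
Productions for S:
  S → - F
  S → -

Found common prefix 'n - n' in productions for Y
Found common prefix '-' in productions for S

Answer: Yes, Y has productions with common prefix 'n - n'; S has productions with common prefix '-'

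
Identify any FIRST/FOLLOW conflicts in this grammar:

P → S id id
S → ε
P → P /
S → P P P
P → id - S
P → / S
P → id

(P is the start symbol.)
Yes. S → P P P with FOLLOW(S) on { '/', 'id' }

Nullable non-terminals: S.
FIRST sets used below: FIRST(P) = { '/', 'id' }

S: nullable alternative(s) S → ε; FOLLOW(S) = { $, '/', 'id' }
  S → ε: FIRST \ {ε} = { } — this is the only nullable alternative, skip
  S → P P P: FIRST \ {ε} = { '/', 'id' } — overlaps FOLLOW(S) on { '/', 'id' }: CONFLICT

P has no nullable alternative, so no FIRST/FOLLOW check is needed there.

So the grammar has 1 FIRST/FOLLOW conflict (marked CONFLICT above).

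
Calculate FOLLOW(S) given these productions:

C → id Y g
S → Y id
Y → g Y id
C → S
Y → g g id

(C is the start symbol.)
{ $ }

To compute FOLLOW(S), find every occurrence of S on a right-hand side N → α S β: add FIRST(β) \ {ε}, and if β is empty or nullable also add FOLLOW(N). Iterate to a fixed point.

In C → S: S is at the end, add FOLLOW(C)

The FOLLOW sets referred to above (computed the same way, to a fixed point):
  FOLLOW(C) = { $ }

Taking the union: FOLLOW(S) = { $ }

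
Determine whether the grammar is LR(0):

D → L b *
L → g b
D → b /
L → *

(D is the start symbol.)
Yes, the grammar is LR(0)

A grammar is LR(0) if no state in the canonical LR(0) collection has:
  - both a shift item (dot before a terminal) and a complete item (shift-reduce conflict), or
  - two or more complete items (reduce-reduce conflict; the accept item [D' → D .] counts as a complete item here).

Augment with D' → D and build the canonical LR(0) collection (I0 = CLOSURE({[D' → . D]}), then GOTO on every symbol after a dot until no new states appear). It has 10 states:
  I0: { [D → . L b *], [D → . b /], [D' → . D], [L → . *], [L → . g b] }  — shift
  I1: { [L → * .] }  — reduce
  I2: { [D' → D .] }  — accept
  I3: { [D → L . b *] }  — shift
  I4: { [D → b . /] }  — shift
  I5: { [L → g . b] }  — shift
  I6: { [L → g b .] }  — reduce
  I7: { [D → b / .] }  — reduce
  I8: { [D → L b . *] }  — shift
  I9: { [D → L b * .] }  — reduce

Every state is either a pure shift/goto state or contains exactly one complete item and nothing to shift — no conflicts. The grammar is LR(0).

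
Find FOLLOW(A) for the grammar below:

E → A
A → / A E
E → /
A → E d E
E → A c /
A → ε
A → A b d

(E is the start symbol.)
To compute FOLLOW(A), find every occurrence of A on a right-hand side N → α A β: add FIRST(β) \ {ε}, and if β is empty or nullable also add FOLLOW(N). Iterate to a fixed point.

In E → A: A is at the end, add FOLLOW(E)
In A → / A E: A is followed by E, add FIRST(E) \ {ε} = { '/', 'b', 'c', 'd' }
  E is nullable, so FOLLOW(A) is also included — that is the set being defined, nothing new
In E → A c /: A is followed by c '/', add FIRST(c '/') \ {ε} = { 'c' }
In A → A b d: A is followed by b d, add FIRST(b d) \ {ε} = { 'b' }

The FOLLOW sets referred to above (computed the same way, to a fixed point):
  FOLLOW(E) = { $, '/', 'b', 'c', 'd' }

Taking the union: FOLLOW(A) = { $, '/', 'b', 'c', 'd' }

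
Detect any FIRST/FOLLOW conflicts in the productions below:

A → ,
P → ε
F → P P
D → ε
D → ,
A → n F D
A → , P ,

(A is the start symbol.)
No FIRST/FOLLOW conflicts.

Nullable non-terminals: D, F, P.

D: nullable alternative(s) D → ε; FOLLOW(D) = { $ }
  D → ε: FIRST \ {ε} = { } — this is the only nullable alternative, skip
  D → ,: FIRST \ {ε} = { ',' } — disjoint from FOLLOW(D)
F has a nullable alternative but only one production, so nothing to check.
P has a nullable alternative but only one production, so nothing to check.

A has no nullable alternative, so no FIRST/FOLLOW check is needed there.

No FIRST/FOLLOW conflicts found.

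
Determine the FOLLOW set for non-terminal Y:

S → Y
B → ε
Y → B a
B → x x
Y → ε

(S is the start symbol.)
To compute FOLLOW(Y), find every occurrence of Y on a right-hand side N → α Y β: add FIRST(β) \ {ε}, and if β is empty or nullable also add FOLLOW(N). Iterate to a fixed point.

In S → Y: Y is at the end, add FOLLOW(S)

The FOLLOW sets referred to above (computed the same way, to a fixed point):
  FOLLOW(S) = { $ }

Taking the union: FOLLOW(Y) = { $ }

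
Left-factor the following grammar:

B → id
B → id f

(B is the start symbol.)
B → id B'
B' → ε
B' → f

Left-factoring transforms A → αβ₁ | αβ₂ into A → αA' and A' → β₁ | β₂
(α is the longest common prefix among the alternatives). Repeat until
no nonterminal has two alternatives with a common prefix.

Round 1: B has alternatives sharing prefix 'id'. Introduce B': B → id B'
  Add: B' → ε
  Add: B' → f

No remaining common prefixes — done.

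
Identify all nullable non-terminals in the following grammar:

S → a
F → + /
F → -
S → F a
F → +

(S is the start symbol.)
None

There are no ε-productions, so no non-terminal can derive ε.
No non-terminals are nullable.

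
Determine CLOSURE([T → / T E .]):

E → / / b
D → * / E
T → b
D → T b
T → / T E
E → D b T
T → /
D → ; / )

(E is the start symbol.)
{ [T → / T E .] }

Start with: [T → / T E .]
The dot is at the end, so nothing is added.

CLOSURE = { [T → / T E .] }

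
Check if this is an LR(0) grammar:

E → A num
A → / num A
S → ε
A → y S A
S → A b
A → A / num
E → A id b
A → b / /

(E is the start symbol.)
No. Shift-reduce conflict between [S → .] and [A → . / num A]

A grammar is LR(0) if no state in the canonical LR(0) collection has:
  - both a shift item (dot before a terminal) and a complete item (shift-reduce conflict), or
  - two or more complete items (reduce-reduce conflict; the accept item [E' → E .] counts as a complete item here).

Augment with E' → E and build the canonical LR(0) collection (I0 = CLOSURE({[E' → . E]}), then GOTO on every symbol after a dot until no new states appear). It has 19 states:
  I0: { [A → . / num A], [A → . A / num], [A → . b / /], [A → . y S A], [E → . A id b], [E → . A num], [E' → . E] }  — shift
  I1: { [A → / . num A] }  — shift
  I2: { [A → A . / num], [E → A . id b], [E → A . num] }  — shift
  I3: { [E' → E .] }  — accept
  I4: { [A → b . / /] }  — shift
  I5: { [A → . / num A], [A → . A / num], [A → . b / /], [A → . y S A], [A → y . S A], [S → . A b], [S → .] }  — shift, reduce
  I6: { [A → A . / num], [S → A . b] }  — shift
  I7: { [A → . / num A], [A → . A / num], [A → . b / /], [A → . y S A], [A → y S . A] }  — shift
  I8: { [A → A . / num], [A → y S A .] }  — shift, reduce
  I9: { [A → A / . num] }  — shift
  I10: { [A → A / num .] }  — reduce
  I11: { [S → A b .] }  — reduce
  I12: { [A → b / . /] }  — shift
  I13: { [A → b / / .] }  — reduce
  I14: { [E → A id . b] }  — shift
  I15: { [E → A num .] }  — reduce
  I16: { [E → A id b .] }  — reduce
  I17: { [A → . / num A], [A → . A / num], [A → . b / /], [A → . y S A], [A → / num . A] }  — shift
  I18: { [A → / num A .], [A → A . / num] }  — shift, reduce

Conflict in state I5:
  Shift-reduce conflict between [S → .] and [A → . / num A]
So the grammar is NOT LR(0).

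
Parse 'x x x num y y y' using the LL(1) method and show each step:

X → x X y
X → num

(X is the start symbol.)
LL(1) parsing maintains a stack (initially the start symbol over $) and the input. At each step: if the stack top is a terminal, match it against the current input token; if it is a non-terminal N, replace it with the RHS of M[N, lookahead] (the unique production whose predict set contains the lookahead).

Stack is shown with the top on the left.

Stack        Input              Action
--------------------------------------
X $          x x x num y y y $  output X → x X y
x X y $      x x x num y y y $  match 'x'
X y $        x x num y y y $    output X → x X y
x X y y $    x x num y y y $    match 'x'
X y y $      x num y y y $      output X → x X y
x X y y y $  x num y y y $      match 'x'
X y y y $    num y y y $        output X → num
num y y y $  num y y y $        match 'num'
y y y $      y y y $            match 'y'
y y $        y y $              match 'y'
y $          y $                match 'y'
$            $                  accept

The string is accepted.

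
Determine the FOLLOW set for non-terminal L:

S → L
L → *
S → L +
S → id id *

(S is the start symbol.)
{ $, '+' }

To compute FOLLOW(L), find every occurrence of L on a right-hand side N → α L β: add FIRST(β) \ {ε}, and if β is empty or nullable also add FOLLOW(N). Iterate to a fixed point.

In S → L: L is at the end, add FOLLOW(S)
In S → L +: L is followed by '+', add FIRST('+') \ {ε} = { '+' }

The FOLLOW sets referred to above (computed the same way, to a fixed point):
  FOLLOW(S) = { $ }

Taking the union: FOLLOW(L) = { $, '+' }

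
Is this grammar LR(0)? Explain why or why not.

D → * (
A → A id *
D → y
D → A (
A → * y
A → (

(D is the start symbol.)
Augment with D' → D and build the canonical LR(0) collection (I0 = CLOSURE({[D' → . D]}), then GOTO on every symbol after a dot until no new states appear). It has 11 states:
  I0: { [A → . (], [A → . * y], [A → . A id *], [D → . * (], [D → . A (], [D → . y], [D' → . D] }  — shift
  I1: { [A → ( .] }  — reduce
  I2: { [A → * . y], [D → * . (] }  — shift
  I3: { [A → A . id *], [D → A . (] }  — shift
  I4: { [D' → D .] }  — accept
  I5: { [D → y .] }  — reduce
  I6: { [D → A ( .] }  — reduce
  I7: { [A → A id . *] }  — shift
  I8: { [A → A id * .] }  — reduce
  I9: { [D → * ( .] }  — reduce
  I10: { [A → * y .] }  — reduce

Every state is either a pure shift/goto state or contains exactly one complete item and nothing to shift — no conflicts. The grammar is LR(0).

Answer: Yes, the grammar is LR(0)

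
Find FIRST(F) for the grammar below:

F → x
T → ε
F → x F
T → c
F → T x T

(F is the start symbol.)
{ 'c', 'x' }

To compute FIRST(F), examine every production with F on the left-hand side, reading each right-hand side left to right until a non-nullable symbol is reached.

FIRST sets of the other non-terminals involved (by the same procedure, iterated to a fixed point):
  FIRST(T) = { 'c', ε }

From F → x:
  - x is a terminal: add 'x' and stop
From F → x F:
  - x is a terminal: add 'x' and stop
From F → T x T:
  - T is a non-terminal: add FIRST(T) \ {ε} = { 'c' }
    T is nullable, so continue to the next symbol
  - x is a terminal: add 'x' and stop

Collecting: FIRST(F) = { 'c', 'x' }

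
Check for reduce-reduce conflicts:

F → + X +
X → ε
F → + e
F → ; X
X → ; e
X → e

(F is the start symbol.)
A reduce-reduce conflict occurs when an LR(0) state has two complete items [A → α .] and [B → β .] — both call for a reduction, and with no lookahead the parser cannot choose between them.

Augment with F' → F and build the canonical LR(0) collection (I0 = CLOSURE({[F' → . F]}), then GOTO on every symbol after a dot until no new states appear). It has 11 states:
  I0: { [F → . + X +], [F → . + e], [F → . ; X], [F' → . F] }  — shift
  I1: { [F → + . X +], [F → + . e], [X → . ; e], [X → . e], [X → .] }  — shift, reduce
  I2: { [F → ; . X], [X → . ; e], [X → . e], [X → .] }  — shift, reduce
  I3: { [F' → F .] }  — accept
  I4: { [X → ; . e] }  — shift
  I5: { [F → ; X .] }  — reduce
  I6: { [X → e .] }  — reduce
  I7: { [X → ; e .] }  — reduce
  I8: { [F → + X . +] }  — shift
  I9: { [F → + e .], [X → e .] }  — 2 reduces
  I10: { [F → + X + .] }  — reduce

I9 contains complete items [F → + e .], [X → e .] — reduce-reduce conflict.

Answer: Yes — I9: [F → + e .] vs [X → e .]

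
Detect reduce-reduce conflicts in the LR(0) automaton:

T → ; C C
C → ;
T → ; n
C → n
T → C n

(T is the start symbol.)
Augment with T' → T and build the canonical LR(0) collection (I0 = CLOSURE({[T' → . T]}), then GOTO on every symbol after a dot until no new states appear). It has 10 states:
  I0: { [C → . ;], [C → . n], [T → . ; C C], [T → . ; n], [T → . C n], [T' → . T] }  — shift
  I1: { [C → . ;], [C → . n], [C → ; .], [T → ; . C C], [T → ; . n] }  — shift, reduce
  I2: { [T → C . n] }  — shift
  I3: { [T' → T .] }  — accept
  I4: { [C → n .] }  — reduce
  I5: { [T → C n .] }  — reduce
  I6: { [C → ; .] }  — reduce
  I7: { [C → . ;], [C → . n], [T → ; C . C] }  — shift
  I8: { [C → n .], [T → ; n .] }  — 2 reduces
  I9: { [T → ; C C .] }  — reduce

I8 contains complete items [C → n .], [T → ; n .] — reduce-reduce conflict.

Answer: Yes — I8: [C → n .] vs [T → ; n .]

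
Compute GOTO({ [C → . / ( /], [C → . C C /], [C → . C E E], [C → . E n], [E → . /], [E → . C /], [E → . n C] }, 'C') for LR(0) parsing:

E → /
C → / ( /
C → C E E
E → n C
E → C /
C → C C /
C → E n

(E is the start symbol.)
{ [C → . / ( /], [C → . C C /], [C → . C E E], [C → . E n], [C → C . C /], [C → C . E E], [E → . /], [E → . C /], [E → . n C], [E → C . /] }

GOTO(I, 'C') = CLOSURE({ [A → αX.β] : [A → α.Xβ] ∈ I, X = 'C' })

Items with dot before 'C', with the dot advanced:
  [C → . C C /] → [C → C . C /]
  [C → . C E E] → [C → C . E E]
  [E → . C /] → [E → C . /]
Closure of the advanced items:
  [C → C . C /] has the dot before C: add [C → . / ( /], [C → . C E E], [C → . C C /], [C → . E n]
  [C → C . E E] has the dot before E: add [E → . /], [E → . n C], [E → . C /]

GOTO = { [C → . / ( /], [C → . C C /], [C → . C E E], [C → . E n], [C → C . C /], [C → C . E E], [E → . /], [E → . C /], [E → . n C], [E → C . /] }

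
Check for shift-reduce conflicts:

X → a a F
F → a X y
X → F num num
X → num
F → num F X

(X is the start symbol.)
Augment with X' → X and build the canonical LR(0) collection (I0 = CLOSURE({[X' → . X]}), then GOTO on every symbol after a dot until no new states appear). It has 15 states:
  I0: { [F → . a X y], [F → . num F X], [X → . F num num], [X → . a a F], [X → . num], [X' → . X] }  — shift
  I1: { [X → F . num num] }  — shift
  I2: { [X' → X .] }  — accept
  I3: { [F → . a X y], [F → . num F X], [F → a . X y], [X → . F num num], [X → . a a F], [X → . num], [X → a . a F] }  — shift
  I4: { [F → . a X y], [F → . num F X], [F → num . F X], [X → num .] }  — shift, reduce
  I5: { [F → . a X y], [F → . num F X], [F → num F . X], [X → . F num num], [X → . a a F], [X → . num] }  — shift
  I6: { [F → . a X y], [F → . num F X], [F → a . X y], [X → . F num num], [X → . a a F], [X → . num] }  — shift
  I7: { [F → . a X y], [F → . num F X], [F → num . F X] }  — shift
  I8: { [F → a X . y] }  — shift
  I9: { [F → a X y .] }  — reduce
  I10: { [F → num F X .] }  — reduce
  I11: { [F → . a X y], [F → . num F X], [F → a . X y], [X → . F num num], [X → . a a F], [X → . num], [X → a . a F], [X → a a . F] }  — shift
  I12: { [X → F . num num], [X → a a F .] }  — shift, reduce
  I13: { [X → F num . num] }  — shift
  I14: { [X → F num num .] }  — reduce

I4 contains reduce item [X → num .] and shift items [F → . a X y], [F → . num F X] — shift-reduce conflict.
I12 contains reduce item [X → a a F .] and shift item [X → F . num num] — shift-reduce conflict.

Answer: Yes — I4: [X → num .] vs [F → . a X y]; I12: [X → a a F .] vs [X → F . num num]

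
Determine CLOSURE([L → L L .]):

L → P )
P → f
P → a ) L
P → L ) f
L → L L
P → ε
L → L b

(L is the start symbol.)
Start with: [L → L L .]
The dot is at the end, so nothing is added.

CLOSURE = { [L → L L .] }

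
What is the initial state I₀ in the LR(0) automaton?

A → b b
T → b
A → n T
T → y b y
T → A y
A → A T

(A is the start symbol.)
{ [A → . A T], [A → . b b], [A → . n T], [A' → . A] }

First, augment the grammar with A' → A
I₀ = CLOSURE({ [A' → . A] }):
  [A' → . A] has the dot before A: add [A → . b b], [A → . n T], [A → . A T]
No further items can be added.

I₀ = { [A → . A T], [A → . b b], [A → . n T], [A' → . A] }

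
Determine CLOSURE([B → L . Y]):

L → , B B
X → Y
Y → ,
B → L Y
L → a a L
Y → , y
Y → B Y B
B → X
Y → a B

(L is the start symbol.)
{ [B → . L Y], [B → . X], [B → L . Y], [L → . , B B], [L → . a a L], [X → . Y], [Y → . , y], [Y → . ,], [Y → . B Y B], [Y → . a B] }

To compute CLOSURE, for each item [A → α.Bβ] where B is a non-terminal, add [B → .γ] for all productions B → γ; repeat for the newly added items until nothing changes.

Start with: [B → L . Y]
  [B → L . Y] has the dot before Y: add [Y → . ,], [Y → . , y], [Y → . B Y B], [Y → . a B]
  [Y → . B Y B] has the dot before B: add [B → . L Y], [B → . X]
  [B → . L Y] has the dot before L: add [L → . , B B], [L → . a a L]
  [B → . X] has the dot before X: add [X → . Y]
No further items can be added.

CLOSURE = { [B → . L Y], [B → . X], [B → L . Y], [L → . , B B], [L → . a a L], [X → . Y], [Y → . , y], [Y → . ,], [Y → . B Y B], [Y → . a B] }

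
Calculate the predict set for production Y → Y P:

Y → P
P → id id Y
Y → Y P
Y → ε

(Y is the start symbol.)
{ 'id' }

PREDICT(Y → Y P) = (FIRST(RHS) \ {ε}) ∪ (FOLLOW(Y) if ε ∈ FIRST(RHS), i.e. RHS ⇒* ε)
FIRST(Y) = { 'id', ε }
FIRST(P) = { 'id' }
FIRST(Y P) = { 'id' }
ε ∉ FIRST(Y P), so FOLLOW(Y) is not added.
PREDICT(Y → Y P) = { 'id' }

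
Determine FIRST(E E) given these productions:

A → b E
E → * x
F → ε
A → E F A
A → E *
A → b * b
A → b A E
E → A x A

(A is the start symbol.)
FIRST sets of the non-terminals involved (from the grammar, by fixed-point iteration):
  FIRST(E) = { '*', 'b' }

To compute FIRST(E E), process the symbols left to right:
Symbol E is a non-terminal. Add FIRST(E) \ {ε} = { '*', 'b' }
E is not nullable (ε ∉ FIRST(E)), so stop here.
FIRST(E E) = { '*', 'b' }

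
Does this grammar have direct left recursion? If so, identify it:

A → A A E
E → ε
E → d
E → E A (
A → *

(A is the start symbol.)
A → A A E: LEFT RECURSIVE (starts with A)
E → ε: starts with ε
E → d: starts with d
E → E A (: LEFT RECURSIVE (starts with E)
A → *: starts with '*'

The grammar has direct left recursion on: A, E.

Answer: Yes, A, E are left-recursive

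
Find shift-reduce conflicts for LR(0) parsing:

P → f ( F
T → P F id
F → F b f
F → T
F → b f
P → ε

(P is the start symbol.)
Augment with P' → P and build the canonical LR(0) collection (I0 = CLOSURE({[P' → . P]}), then GOTO on every symbol after a dot until no new states appear). It has 13 states:
  I0: { [P → . f ( F], [P → .], [P' → . P] }  — shift, reduce
  I1: { [P' → P .] }  — accept
  I2: { [P → f . ( F] }  — shift
  I3: { [F → . F b f], [F → . T], [F → . b f], [P → . f ( F], [P → .], [P → f ( . F], [T → . P F id] }  — shift, reduce
  I4: { [F → F . b f], [P → f ( F .] }  — shift, reduce
  I5: { [F → . F b f], [F → . T], [F → . b f], [P → . f ( F], [P → .], [T → . P F id], [T → P . F id] }  — shift, reduce
  I6: { [F → T .] }  — reduce
  I7: { [F → b . f] }  — shift
  I8: { [F → b f .] }  — reduce
  I9: { [F → F . b f], [T → P F . id] }  — shift
  I10: { [F → F b . f] }  — shift
  I11: { [T → P F id .] }  — reduce
  I12: { [F → F b f .] }  — reduce

I0 contains reduce item [P → .] and shift item [P → . f ( F] — shift-reduce conflict.
I3 contains reduce item [P → .] and shift items [F → . b f], [P → . f ( F] — shift-reduce conflict.
I4 contains reduce item [P → f ( F .] and shift item [F → F . b f] — shift-reduce conflict.
I5 contains reduce item [P → .] and shift items [F → . b f], [P → . f ( F] — shift-reduce conflict.

Answer: Yes — I0: [P → .] vs [P → . f ( F]; I3: [P → .] vs [F → . b f]; I4: [P → f ( F .] vs [F → F . b f]; I5: [P → .] vs [F → . b f]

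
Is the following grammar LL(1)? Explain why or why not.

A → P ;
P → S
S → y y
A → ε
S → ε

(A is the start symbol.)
Yes, the grammar is LL(1).

A grammar is LL(1) if for each non-terminal N with multiple productions, the predict sets of those productions are pairwise disjoint, where PREDICT(N → α) = (FIRST(α) \ {ε}) ∪ (FOLLOW(N) if α ⇒* ε).

Relevant sets:
  FIRST(P) = { 'y', ε }
  FOLLOW(A) = { $ }
  FOLLOW(S) = { ';' }

For A:
  PREDICT(A → P ';') = { ';', 'y' }
  PREDICT(A → ε) = { $ }
For S:
  PREDICT(S → y y) = { 'y' }
  PREDICT(S → ε) = { ';' }
P has a single production, so nothing to check there.

All predict sets are disjoint. The grammar IS LL(1).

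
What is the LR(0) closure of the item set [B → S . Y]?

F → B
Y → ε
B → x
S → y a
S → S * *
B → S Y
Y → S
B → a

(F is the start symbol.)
{ [B → S . Y], [S → . S * *], [S → . y a], [Y → . S], [Y → .] }

To compute CLOSURE, for each item [A → α.Bβ] where B is a non-terminal, add [B → .γ] for all productions B → γ; repeat for the newly added items until nothing changes.

Start with: [B → S . Y]
  [B → S . Y] has the dot before Y: add [Y → .], [Y → . S]
  [Y → . S] has the dot before S: add [S → . y a], [S → . S * *]
No further items can be added.

CLOSURE = { [B → S . Y], [S → . S * *], [S → . y a], [Y → . S], [Y → .] }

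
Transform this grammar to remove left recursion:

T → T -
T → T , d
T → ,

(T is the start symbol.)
T is directly left-recursive. The standard transformation for
  A → A α₁ | ... | A α_m | β₁ | ... | β_n
is
  A  → β₁ A' | ... | β_n A'
  A' → α₁ A' | ... | α_m A' | ε

T → , becomes T → , T'
T → T - becomes T' → - T'
T → T , d becomes T' → , d T'
Add T' → ε

Resulting grammar:
T → , T'
T' → - T'
T' → , d T'
T' → ε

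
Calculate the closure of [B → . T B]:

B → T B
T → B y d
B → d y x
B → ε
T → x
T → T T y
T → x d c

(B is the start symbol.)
Start with: [B → . T B]
  [B → . T B] has the dot before T: add [T → . B y d], [T → . x], [T → . T T y], [T → . x d c]
  [T → . B y d] has the dot before B: add [B → . d y x], [B → .]
No further items can be added.

CLOSURE = { [B → . T B], [B → . d y x], [B → .], [T → . B y d], [T → . T T y], [T → . x d c], [T → . x] }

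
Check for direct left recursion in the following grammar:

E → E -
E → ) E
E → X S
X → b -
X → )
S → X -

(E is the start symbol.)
Yes, E is left-recursive

Direct left recursion occurs when N → N α for some non-terminal N (the right-hand side begins with the left-hand side itself).

E → E -: LEFT RECURSIVE (starts with E)
E → ) E: starts with ')'
E → X S: starts with X
X → b -: starts with b
X → ): starts with ')'
S → X -: starts with X

The grammar has direct left recursion on: E.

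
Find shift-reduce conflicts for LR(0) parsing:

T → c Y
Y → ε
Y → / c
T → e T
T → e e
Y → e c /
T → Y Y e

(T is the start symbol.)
A shift-reduce conflict occurs when an LR(0) state has both:
  - a complete (reduce) item [A → α .] (dot at the end), and
  - a shift item [B → β . c γ] (dot before a terminal).

Augment with T' → T and build the canonical LR(0) collection (I0 = CLOSURE({[T' → . T]}), then GOTO on every symbol after a dot until no new states appear). It has 17 states:
  I0: { [T → . Y Y e], [T → . c Y], [T → . e T], [T → . e e], [T' → . T], [Y → . / c], [Y → . e c /], [Y → .] }  — shift, reduce
  I1: { [Y → / . c] }  — shift
  I2: { [T' → T .] }  — accept
  I3: { [T → Y . Y e], [Y → . / c], [Y → . e c /], [Y → .] }  — shift, reduce
  I4: { [T → c . Y], [Y → . / c], [Y → . e c /], [Y → .] }  — shift, reduce
  I5: { [T → . Y Y e], [T → . c Y], [T → . e T], [T → . e e], [T → e . T], [T → e . e], [Y → . / c], [Y → . e c /], [Y → .], [Y → e . c /] }  — shift, reduce
  I6: { [T → e T .] }  — reduce
  I7: { [T → c . Y], [Y → . / c], [Y → . e c /], [Y → .], [Y → e c . /] }  — shift, reduce
  I8: { [T → . Y Y e], [T → . c Y], [T → . e T], [T → . e e], [T → e . T], [T → e . e], [T → e e .], [Y → . / c], [Y → . e c /], [Y → .], [Y → e . c /] }  — shift, 2 reduces
  I9: { [Y → / . c], [Y → e c / .] }  — shift, reduce
  I10: { [T → c Y .] }  — reduce
  I11: { [Y → e . c /] }  — shift
  I12: { [Y → e c . /] }  — shift
  I13: { [Y → e c / .] }  — reduce
  I14: { [Y → / c .] }  — reduce
  I15: { [T → Y Y . e] }  — shift
  I16: { [T → Y Y e .] }  — reduce

I0 contains reduce item [Y → .] and shift items [T → . c Y], [T → . e T], [T → . e e], [Y → . / c], [Y → . e c /] — shift-reduce conflict.
I3 contains reduce item [Y → .] and shift items [Y → . / c], [Y → . e c /] — shift-reduce conflict.
I4 contains reduce item [Y → .] and shift items [Y → . / c], [Y → . e c /] — shift-reduce conflict.
I5 contains reduce item [Y → .] and shift items [T → . c Y], [T → . e T], [T → . e e], [T → e . e], [Y → . / c], [Y → . e c /], [Y → e . c /] — shift-reduce conflict.
I7 contains reduce item [Y → .] and shift items [Y → . / c], [Y → . e c /], [Y → e c . /] — shift-reduce conflict.
I8 contains reduce items [T → e e .], [Y → .] and shift items [T → . c Y], [T → . e T], [T → . e e], [T → e . e], [Y → . / c], [Y → . e c /], [Y → e . c /] — shift-reduce conflict.
I9 contains reduce item [Y → e c / .] and shift item [Y → / . c] — shift-reduce conflict.

Answer: Yes — I0: [Y → .] vs [T → . c Y]; I3: [Y → .] vs [Y → . / c]; I4: [Y → .] vs [Y → . / c]; I5: [Y → .] vs [T → . c Y]; I7: [Y → .] vs [Y → . / c]; I8: [T → e e .] vs [T → . c Y]; I9: [Y → e c / .] vs [Y → / . c]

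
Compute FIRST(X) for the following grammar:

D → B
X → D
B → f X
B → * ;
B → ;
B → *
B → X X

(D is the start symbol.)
To compute FIRST(X), examine every production with X on the left-hand side, reading each right-hand side left to right until a non-nullable symbol is reached.

FIRST sets of the other non-terminals involved (by the same procedure, iterated to a fixed point):
  FIRST(D) = { '*', ';', 'f' }

From X → D:
  - D is a non-terminal: add FIRST(D) \ {ε} = { '*', ';', 'f' }
    D is not nullable, so stop

Collecting: FIRST(X) = { '*', ';', 'f' }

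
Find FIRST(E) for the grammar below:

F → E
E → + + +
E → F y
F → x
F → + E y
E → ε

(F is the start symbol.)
To compute FIRST(E), examine every production with E on the left-hand side, reading each right-hand side left to right until a non-nullable symbol is reached.

FIRST sets of the other non-terminals involved (by the same procedure, iterated to a fixed point):
  FIRST(F) = { '+', 'x', 'y', ε }

From E → + + +:
  - '+' is a terminal: add '+' and stop
From E → F y:
  - F is a non-terminal: add FIRST(F) \ {ε} = { '+', 'x', 'y' }
    F is nullable, so continue to the next symbol
  - y is a terminal: add 'y' and stop
From E → ε:
  - ε-production, so ε ∈ FIRST(E)

Collecting: FIRST(E) = { '+', 'x', 'y', ε }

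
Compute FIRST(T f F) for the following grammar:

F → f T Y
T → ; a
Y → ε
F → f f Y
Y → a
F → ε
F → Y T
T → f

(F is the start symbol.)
FIRST sets of the non-terminals involved (from the grammar, by fixed-point iteration):
  FIRST(T) = { ';', 'f' }

To compute FIRST(T f F), process the symbols left to right:
Symbol T is a non-terminal. Add FIRST(T) \ {ε} = { ';', 'f' }
T is not nullable (ε ∉ FIRST(T)), so stop here.
FIRST(T f F) = { ';', 'f' }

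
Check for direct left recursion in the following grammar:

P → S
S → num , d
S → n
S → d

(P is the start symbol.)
No direct left recursion

P → S: starts with S
S → num , d: starts with num
S → n: starts with n
S → d: starts with d

No direct left recursion found.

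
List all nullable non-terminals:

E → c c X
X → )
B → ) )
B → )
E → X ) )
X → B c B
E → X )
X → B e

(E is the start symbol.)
There are no ε-productions, so no non-terminal can derive ε.
No non-terminals are nullable.

Answer: None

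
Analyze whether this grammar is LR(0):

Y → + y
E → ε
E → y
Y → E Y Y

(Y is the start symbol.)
Augment with Y' → Y and build the canonical LR(0) collection (I0 = CLOSURE({[Y' → . Y]}), then GOTO on every symbol after a dot until no new states appear). It has 8 states:
  I0: { [E → . y], [E → .], [Y → . + y], [Y → . E Y Y], [Y' → . Y] }  — shift, reduce
  I1: { [Y → + . y] }  — shift
  I2: { [E → . y], [E → .], [Y → . + y], [Y → . E Y Y], [Y → E . Y Y] }  — shift, reduce
  I3: { [Y' → Y .] }  — accept
  I4: { [E → y .] }  — reduce
  I5: { [E → . y], [E → .], [Y → . + y], [Y → . E Y Y], [Y → E Y . Y] }  — shift, reduce
  I6: { [Y → E Y Y .] }  — reduce
  I7: { [Y → + y .] }  — reduce

Conflict in state I0:
  Shift-reduce conflict between [E → .] and [E → . y]
So the grammar is NOT LR(0).

Answer: No. Shift-reduce conflict between [E → .] and [E → . y]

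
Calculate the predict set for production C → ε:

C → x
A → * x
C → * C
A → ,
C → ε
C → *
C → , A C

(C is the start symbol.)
{ $ }

PREDICT(C → ε) = (FIRST(RHS) \ {ε}) ∪ (FOLLOW(C) if ε ∈ FIRST(RHS), i.e. RHS ⇒* ε)
The right-hand side is ε (FIRST(ε) = { ε }), so the predict set is FOLLOW(C) = { $ }
PREDICT(C → ε) = { $ }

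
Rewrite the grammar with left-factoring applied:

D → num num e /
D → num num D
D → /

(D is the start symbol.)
D → num num D'
D' → e /
D' → D
D → /

Left-factoring transforms A → αβ₁ | αβ₂ into A → αA' and A' → β₁ | β₂
(α is the longest common prefix among the alternatives). Repeat until
no nonterminal has two alternatives with a common prefix.

Round 1: D has alternatives sharing prefix 'num num'. Introduce D': D → num num D'
  Add: D' → e /
  Add: D' → D

No remaining common prefixes — done.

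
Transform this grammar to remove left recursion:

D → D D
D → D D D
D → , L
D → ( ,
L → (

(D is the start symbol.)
D is directly left-recursive. The standard transformation for
  A → A α₁ | ... | A α_m | β₁ | ... | β_n
is
  A  → β₁ A' | ... | β_n A'
  A' → α₁ A' | ... | α_m A' | ε

D → , L becomes D → , L D'
D → ( , becomes D → ( , D'
D → D D becomes D' → D D'
D → D D D becomes D' → D D D'
Add D' → ε

Productions for other non-terminals are unchanged:
  L → (

Resulting grammar:
D → , L D'
D → ( , D'
D' → D D'
D' → D D D'
D' → ε
L → (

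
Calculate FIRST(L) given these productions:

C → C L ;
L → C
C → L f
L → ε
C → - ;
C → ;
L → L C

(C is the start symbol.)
{ '-', ';', 'f', ε }

FIRST sets of the other non-terminals involved (by the same procedure, iterated to a fixed point):
  FIRST(C) = { '-', ';', 'f' }

From L → C:
  - C is a non-terminal: add FIRST(C) \ {ε} = { '-', ';', 'f' }
    C is not nullable, so stop
From L → ε:
  - ε-production, so ε ∈ FIRST(L)
From L → L C:
  - L is the symbol being defined: contributes nothing new
    L is nullable, so continue to the next symbol
  - C is a non-terminal: add FIRST(C) \ {ε} = { '-', ';', 'f' }
    C is not nullable, so stop

Collecting: FIRST(L) = { '-', ';', 'f', ε }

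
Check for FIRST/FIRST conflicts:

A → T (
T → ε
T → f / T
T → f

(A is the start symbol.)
Productions for T:
  T → ε: FIRST = { ε }
  T → f / T: FIRST = { 'f' }
  T → f: FIRST = { 'f' }
A has only one production, so no FIRST/FIRST conflict is possible there.

Conflict for T: T → f / T and T → f
  Overlap: { 'f' }

Answer: Yes. T → f '/' T / T → f on { 'f' }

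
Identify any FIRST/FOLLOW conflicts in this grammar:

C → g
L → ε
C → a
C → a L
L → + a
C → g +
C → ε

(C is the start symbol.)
A FIRST/FOLLOW conflict occurs when a non-terminal N has a nullable alternative N → β (β ⇒* ε) and another alternative N → α with FIRST(α) ∩ FOLLOW(N) ≠ ∅: on such a lookahead the parser cannot decide between expanding α and letting N vanish via β.

Nullable non-terminals: C, L.

C: nullable alternative(s) C → ε; FOLLOW(C) = { $ }
  C → g: FIRST \ {ε} = { 'g' } — disjoint from FOLLOW(C)
  C → a: FIRST \ {ε} = { 'a' } — disjoint from FOLLOW(C)
  C → a L: FIRST \ {ε} = { 'a' } — disjoint from FOLLOW(C)
  C → g +: FIRST \ {ε} = { 'g' } — disjoint from FOLLOW(C)
  C → ε: FIRST \ {ε} = { } — this is the only nullable alternative, skip

L: nullable alternative(s) L → ε; FOLLOW(L) = { $ }
  L → ε: FIRST \ {ε} = { } — this is the only nullable alternative, skip
  L → + a: FIRST \ {ε} = { '+' } — disjoint from FOLLOW(L)

No FIRST/FOLLOW conflicts found.

Answer: No FIRST/FOLLOW conflicts.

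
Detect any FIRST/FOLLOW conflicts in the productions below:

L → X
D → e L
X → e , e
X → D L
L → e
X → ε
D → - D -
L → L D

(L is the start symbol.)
A FIRST/FOLLOW conflict occurs when a non-terminal N has a nullable alternative N → β (β ⇒* ε) and another alternative N → α with FIRST(α) ∩ FOLLOW(N) ≠ ∅: on such a lookahead the parser cannot decide between expanding α and letting N vanish via β.

Nullable non-terminals: L, X.
FIRST sets used below: FIRST(X) = { '-', 'e', ε }, FIRST(L) = { '-', 'e', ε }, FIRST(D) = { '-', 'e' }

L: nullable alternative(s) L → X; FOLLOW(L) = { $, '-', 'e' }
  L → X: FIRST \ {ε} = { '-', 'e' } — this is the only nullable alternative, skip
  L → e: FIRST \ {ε} = { 'e' } — overlaps FOLLOW(L) on { 'e' }: CONFLICT
  L → L D: FIRST \ {ε} = { '-', 'e' } — overlaps FOLLOW(L) on { '-', 'e' }: CONFLICT

X: nullable alternative(s) X → ε; FOLLOW(X) = { $, '-', 'e' }
  X → e , e: FIRST \ {ε} = { 'e' } — overlaps FOLLOW(X) on { 'e' }: CONFLICT
  X → D L: FIRST \ {ε} = { '-', 'e' } — overlaps FOLLOW(X) on { '-', 'e' }: CONFLICT
  X → ε: FIRST \ {ε} = { } — this is the only nullable alternative, skip

D has no nullable alternative, so no FIRST/FOLLOW check is needed there.

So the grammar has 4 FIRST/FOLLOW conflicts (marked CONFLICT above).

Answer: Yes. L → e with FOLLOW(L) on { 'e' }; L → L D with FOLLOW(L) on { '-', 'e' }; X → e ',' e with FOLLOW(X) on { 'e' }; X → D L with FOLLOW(X) on { '-', 'e' }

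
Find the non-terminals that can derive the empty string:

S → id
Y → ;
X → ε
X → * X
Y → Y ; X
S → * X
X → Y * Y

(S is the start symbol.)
{ 'X' }

ε-productions: X → ε
So X is immediately nullable.
No further non-terminal can be added: every production for the remaining non-terminals contains a terminal or a non-nullable non-terminal.
Nullable = { 'X' }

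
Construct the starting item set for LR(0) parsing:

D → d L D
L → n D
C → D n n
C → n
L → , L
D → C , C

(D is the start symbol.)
{ [C → . D n n], [C → . n], [D → . C , C], [D → . d L D], [D' → . D] }

First, augment the grammar with D' → D
I₀ = CLOSURE({ [D' → . D] }):
  [D' → . D] has the dot before D: add [D → . d L D], [D → . C , C]
  [D → . C , C] has the dot before C: add [C → . D n n], [C → . n]
No further items can be added.

I₀ = { [C → . D n n], [C → . n], [D → . C , C], [D → . d L D], [D' → . D] }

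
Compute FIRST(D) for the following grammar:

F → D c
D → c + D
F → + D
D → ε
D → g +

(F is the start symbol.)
From D → c + D:
  - c is a terminal: add 'c' and stop
From D → ε:
  - ε-production, so ε ∈ FIRST(D)
From D → g +:
  - g is a terminal: add 'g' and stop

Collecting: FIRST(D) = { 'c', 'g', ε }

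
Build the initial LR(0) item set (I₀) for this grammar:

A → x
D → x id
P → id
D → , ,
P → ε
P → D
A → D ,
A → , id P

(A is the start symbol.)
{ [A → . , id P], [A → . D ,], [A → . x], [A' → . A], [D → . , ,], [D → . x id] }

First, augment the grammar with A' → A
I₀ = CLOSURE({ [A' → . A] }):
  [A' → . A] has the dot before A: add [A → . x], [A → . D ,], [A → . , id P]
  [A → . D ,] has the dot before D: add [D → . x id], [D → . , ,]
No further items can be added.

I₀ = { [A → . , id P], [A → . D ,], [A → . x], [A' → . A], [D → . , ,], [D → . x id] }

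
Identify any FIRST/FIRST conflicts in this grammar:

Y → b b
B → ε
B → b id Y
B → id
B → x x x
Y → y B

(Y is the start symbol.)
No FIRST/FIRST conflicts.

Productions for Y:
  Y → b b: FIRST = { 'b' }
  Y → y B: FIRST = { 'y' }
Productions for B:
  B → ε: FIRST = { ε }
  B → b id Y: FIRST = { 'b' }
  B → id: FIRST = { 'id' }
  B → x x x: FIRST = { 'x' }

All alternatives of each non-terminal have pairwise disjoint FIRST sets.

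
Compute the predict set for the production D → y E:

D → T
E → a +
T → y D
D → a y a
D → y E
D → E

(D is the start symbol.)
{ 'y' }

PREDICT(D → y E) = (FIRST(RHS) \ {ε}) ∪ (FOLLOW(D) if ε ∈ FIRST(RHS), i.e. RHS ⇒* ε)
FIRST(y E) = { 'y' }
ε ∉ FIRST(y E), so FOLLOW(D) is not added.
PREDICT(D → y E) = { 'y' }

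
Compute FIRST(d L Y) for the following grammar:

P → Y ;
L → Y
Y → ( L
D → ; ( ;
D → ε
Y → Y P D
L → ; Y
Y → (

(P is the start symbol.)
To compute FIRST(d L Y), process the symbols left to right:
Symbol d is a terminal. Add 'd' and stop.
FIRST(d L Y) = { 'd' }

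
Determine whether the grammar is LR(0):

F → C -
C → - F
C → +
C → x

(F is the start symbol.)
Yes, the grammar is LR(0)

A grammar is LR(0) if no state in the canonical LR(0) collection has:
  - both a shift item (dot before a terminal) and a complete item (shift-reduce conflict), or
  - two or more complete items (reduce-reduce conflict; the accept item [F' → F .] counts as a complete item here).

Augment with F' → F and build the canonical LR(0) collection (I0 = CLOSURE({[F' → . F]}), then GOTO on every symbol after a dot until no new states appear). It has 8 states:
  I0: { [C → . +], [C → . - F], [C → . x], [F → . C -], [F' → . F] }  — shift
  I1: { [C → + .] }  — reduce
  I2: { [C → - . F], [C → . +], [C → . - F], [C → . x], [F → . C -] }  — shift
  I3: { [F → C . -] }  — shift
  I4: { [F' → F .] }  — accept
  I5: { [C → x .] }  — reduce
  I6: { [F → C - .] }  — reduce
  I7: { [C → - F .] }  — reduce

Every state is either a pure shift/goto state or contains exactly one complete item and nothing to shift — no conflicts. The grammar is LR(0).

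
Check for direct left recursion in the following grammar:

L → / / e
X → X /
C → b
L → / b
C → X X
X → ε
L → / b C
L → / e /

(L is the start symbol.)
Yes, X is left-recursive

L → / / e: starts with '/'
X → X /: LEFT RECURSIVE (starts with X)
C → b: starts with b
L → / b: starts with '/'
C → X X: starts with X
X → ε: starts with ε
L → / b C: starts with '/'
L → / e /: starts with '/'

The grammar has direct left recursion on: X.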